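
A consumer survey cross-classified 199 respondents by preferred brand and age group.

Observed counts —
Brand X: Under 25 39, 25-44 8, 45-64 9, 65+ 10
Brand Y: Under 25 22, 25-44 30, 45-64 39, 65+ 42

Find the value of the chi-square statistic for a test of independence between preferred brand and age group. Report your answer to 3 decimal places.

Row totals: 66, 133. Column totals: 61, 38, 48, 52. Grand total N = 199.
Expected counts (row total × column total / N):
  Brand X, Under 25: 66×61/199 = 20.2312
  Brand X, 25-44: 66×38/199 = 12.6030
  Brand X, 45-64: 66×48/199 = 15.9196
  Brand X, 65+: 66×52/199 = 17.2462
  Brand Y, Under 25: 133×61/199 = 40.7688
  Brand Y, 25-44: 133×38/199 = 25.3970
  Brand Y, 45-64: 133×48/199 = 32.0804
  Brand Y, 65+: 133×52/199 = 34.7538
Contributions (O − E)²/E:
  (39 − 20.2312)²/20.2312 = 17.4121
  (8 − 12.6030)²/12.6030 = 1.6812
  (9 − 15.9196)²/15.9196 = 3.0077
  (10 − 17.2462)²/17.2462 = 3.0446
  (22 − 40.7688)²/40.7688 = 8.6406
  (30 − 25.3970)²/25.3970 = 0.8343
  (39 − 32.0804)²/32.0804 = 1.4925
  (42 − 34.7538)²/34.7538 = 1.5108
χ² = 17.4121 + 1.6812 + 3.0077 + 3.0446 + 8.6406 + 0.8343 + 1.4925 + 1.5108 = 37.624

37.624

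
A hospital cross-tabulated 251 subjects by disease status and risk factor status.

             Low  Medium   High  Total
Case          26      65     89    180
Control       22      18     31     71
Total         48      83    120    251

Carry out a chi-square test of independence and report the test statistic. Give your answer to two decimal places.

9.42

Grand total N = 251.
Expected counts (row total × column total / N):
  Case, Low: 180×48/251 = 34.422
  Case, Medium: 180×83/251 = 59.522
  Case, High: 180×120/251 = 86.056
  Control, Low: 71×48/251 = 13.578
  Control, Medium: 71×83/251 = 23.478
  Control, High: 71×120/251 = 33.944
Contributions (O − E)²/E:
  (26 − 34.422)²/34.422 = 2.0606
  (65 − 59.522)²/59.522 = 0.5042
  (89 − 86.056)²/86.056 = 0.1007
  (22 − 13.578)²/13.578 = 5.2239
  (18 − 23.478)²/23.478 = 1.2782
  (31 − 33.944)²/33.944 = 0.2553
χ² = 2.0606 + 0.5042 + 0.1007 + 5.2239 + 1.2782 + 0.2553 = 9.42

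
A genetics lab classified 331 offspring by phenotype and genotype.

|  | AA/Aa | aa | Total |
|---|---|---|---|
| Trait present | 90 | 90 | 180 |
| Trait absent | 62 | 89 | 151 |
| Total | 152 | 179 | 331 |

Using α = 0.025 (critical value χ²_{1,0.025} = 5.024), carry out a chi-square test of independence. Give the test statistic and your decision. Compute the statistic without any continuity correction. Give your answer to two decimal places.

2.64; fail to reject H₀

Grand total N = 331.
Expected counts (row total × column total / N):
  Trait present, AA/Aa: 180×152/331 = 82.659
  Trait present, aa: 180×179/331 = 97.341
  Trait absent, AA/Aa: 151×152/331 = 69.341
  Trait absent, aa: 151×179/331 = 81.659
Contributions (O − E)²/E:
  (90 − 82.659)²/82.659 = 0.6520
  (90 − 97.341)²/97.341 = 0.5536
  (62 − 69.341)²/69.341 = 0.7772
  (89 − 81.659)²/81.659 = 0.6599
χ² = 0.6520 + 0.5536 + 0.7772 + 0.6599 = 2.64
df = (2−1)(2−1) = 1. Since 2.64 < 5.024, fail to reject the null hypothesis of independence at α = 0.025.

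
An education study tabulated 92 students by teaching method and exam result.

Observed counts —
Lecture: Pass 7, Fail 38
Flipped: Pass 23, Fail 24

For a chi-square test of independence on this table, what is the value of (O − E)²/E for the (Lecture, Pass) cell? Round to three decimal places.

4.013

Row total (Lecture) = 45; column total (Pass) = 30; N = 92.
Expected count E = 45 × 30 / 92 = 14.6739.
Contribution = (O − E)²/E = (7 − 14.6739)² / 14.6739 = 4.013.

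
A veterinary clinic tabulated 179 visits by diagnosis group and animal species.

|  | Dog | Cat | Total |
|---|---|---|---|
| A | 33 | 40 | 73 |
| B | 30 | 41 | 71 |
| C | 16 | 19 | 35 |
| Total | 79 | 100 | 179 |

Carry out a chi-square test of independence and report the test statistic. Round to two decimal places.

Grand total N = 179.
Expected counts (row total × column total / N):
  A, Dog: 73×79/179 = 32.218
  A, Cat: 73×100/179 = 40.782
  B, Dog: 71×79/179 = 31.335
  B, Cat: 71×100/179 = 39.665
  C, Dog: 35×79/179 = 15.447
  C, Cat: 35×100/179 = 19.553
Contributions (O − E)²/E:
  (33 − 32.218)²/32.218 = 0.0190
  (40 − 40.782)²/40.782 = 0.0150
  (30 − 31.335)²/31.335 = 0.0569
  (41 − 39.665)²/39.665 = 0.0449
  (16 − 15.447)²/15.447 = 0.0198
  (19 − 19.553)²/19.553 = 0.0156
χ² = 0.0190 + 0.0150 + 0.0569 + 0.0449 + 0.0198 + 0.0156 = 0.17

0.17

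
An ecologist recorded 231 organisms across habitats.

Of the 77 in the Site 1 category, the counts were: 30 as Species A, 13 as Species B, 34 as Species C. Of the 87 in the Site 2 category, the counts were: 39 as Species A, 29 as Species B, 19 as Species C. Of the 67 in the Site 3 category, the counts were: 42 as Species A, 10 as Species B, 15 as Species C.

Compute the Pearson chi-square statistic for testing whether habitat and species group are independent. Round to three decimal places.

20.325

Row totals: 77, 87, 67. Column totals: 111, 52, 68. Grand total N = 231.
Expected counts (row total × column total / N):
  Site 1, Species A: 77×111/231 = 37.0000
  Site 1, Species B: 77×52/231 = 17.3333
  Site 1, Species C: 77×68/231 = 22.6667
  Site 2, Species A: 87×111/231 = 41.8052
  Site 2, Species B: 87×52/231 = 19.5844
  Site 2, Species C: 87×68/231 = 25.6104
  Site 3, Species A: 67×111/231 = 32.1948
  Site 3, Species B: 67×52/231 = 15.0823
  Site 3, Species C: 67×68/231 = 19.7229
Contributions (O − E)²/E:
  (30 − 37.0000)²/37.0000 = 1.3243
  (13 − 17.3333)²/17.3333 = 1.0833
  (34 − 22.6667)²/22.6667 = 5.6666
  (39 − 41.8052)²/41.8052 = 0.1882
  (29 − 19.5844)²/19.5844 = 4.5267
  (19 − 25.6104)²/25.6104 = 1.7062
  (42 − 32.1948)²/32.1948 = 2.9863
  (10 − 15.0823)²/15.0823 = 1.7126
  (15 − 19.7229)²/19.7229 = 1.1310
χ² = 1.3243 + 1.0833 + 5.6666 + 0.1882 + 4.5267 + 1.7062 + 2.9863 + 1.7126 + 1.1310 = 20.325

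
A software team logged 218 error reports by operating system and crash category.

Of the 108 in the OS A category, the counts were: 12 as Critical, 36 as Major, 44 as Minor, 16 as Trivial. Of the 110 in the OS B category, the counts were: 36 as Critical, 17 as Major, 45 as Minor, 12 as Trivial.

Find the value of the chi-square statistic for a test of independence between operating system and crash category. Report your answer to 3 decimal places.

Row totals: 108, 110. Column totals: 48, 53, 89, 28. Grand total N = 218.
Expected counts (row total × column total / N):
  OS A, Critical: 108×48/218 = 23.7798
  OS A, Major: 108×53/218 = 26.2569
  OS A, Minor: 108×89/218 = 44.0917
  OS A, Trivial: 108×28/218 = 13.8716
  OS B, Critical: 110×48/218 = 24.2202
  OS B, Major: 110×53/218 = 26.7431
  OS B, Minor: 110×89/218 = 44.9083
  OS B, Trivial: 110×28/218 = 14.1284
Contributions (O − E)²/E:
  (12 − 23.7798)²/23.7798 = 5.8354
  (36 − 26.2569)²/26.2569 = 3.6154
  (44 − 44.0917)²/44.0917 = 0.0002
  (16 − 13.8716)²/13.8716 = 0.3266
  (36 − 24.2202)²/24.2202 = 5.7293
  (17 − 26.7431)²/26.7431 = 3.5496
  (45 − 44.9083)²/44.9083 = 0.0002
  (12 − 14.1284)²/14.1284 = 0.3206
χ² = 5.8354 + 3.6154 + 0.0002 + 0.3266 + 5.7293 + 3.5496 + 0.0002 + 0.3206 = 19.377

19.377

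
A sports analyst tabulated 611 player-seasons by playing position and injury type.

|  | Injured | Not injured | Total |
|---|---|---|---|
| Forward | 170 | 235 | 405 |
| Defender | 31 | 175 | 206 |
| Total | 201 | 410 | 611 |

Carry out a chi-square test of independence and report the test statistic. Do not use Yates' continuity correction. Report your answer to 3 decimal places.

44.849

Grand total N = 611.
Expected counts (row total × column total / N):
  Forward, Injured: 405×201/611 = 133.2324
  Forward, Not injured: 405×410/611 = 271.7676
  Defender, Injured: 206×201/611 = 67.7676
  Defender, Not injured: 206×410/611 = 138.2324
Contributions (O − E)²/E:
  (170 − 133.2324)²/133.2324 = 10.1466
  (235 − 271.7676)²/271.7676 = 4.9743
  (31 − 67.7676)²/67.7676 = 19.9484
  (175 − 138.2324)²/138.2324 = 9.7796
χ² = 10.1466 + 4.9743 + 19.9484 + 9.7796 = 44.849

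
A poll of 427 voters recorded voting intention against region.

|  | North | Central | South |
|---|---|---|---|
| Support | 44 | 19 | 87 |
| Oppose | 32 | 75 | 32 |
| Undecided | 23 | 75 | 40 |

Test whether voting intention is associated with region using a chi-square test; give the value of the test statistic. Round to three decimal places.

74.724

Row totals: 150, 139, 138. Column totals: 99, 169, 159. Grand total N = 427.
Expected counts (row total × column total / N):
  Support, North: 150×99/427 = 34.7775
  Support, Central: 150×169/427 = 59.3677
  Support, South: 150×159/427 = 55.8548
  Oppose, North: 139×99/427 = 32.2272
  Oppose, Central: 139×169/427 = 55.0141
  Oppose, South: 139×159/427 = 51.7588
  Undecided, North: 138×99/427 = 31.9953
  Undecided, Central: 138×169/427 = 54.6183
  Undecided, South: 138×159/427 = 51.3864
Contributions (O − E)²/E:
  (44 − 34.7775)²/34.7775 = 2.4457
  (19 − 59.3677)²/59.3677 = 27.4484
  (87 − 55.8548)²/55.8548 = 17.3669
  (32 − 32.2272)²/32.2272 = 0.0016
  (75 − 55.0141)²/55.0141 = 7.2606
  (32 − 51.7588)²/51.7588 = 7.5429
  (23 − 31.9953)²/31.9953 = 2.5290
  (75 − 54.6183)²/54.6183 = 7.6058
  (40 − 51.3864)²/51.3864 = 2.5230
χ² = 2.4457 + 27.4484 + 17.3669 + 0.0016 + 7.2606 + 7.5429 + 2.5290 + 7.6058 + 2.5230 = 74.724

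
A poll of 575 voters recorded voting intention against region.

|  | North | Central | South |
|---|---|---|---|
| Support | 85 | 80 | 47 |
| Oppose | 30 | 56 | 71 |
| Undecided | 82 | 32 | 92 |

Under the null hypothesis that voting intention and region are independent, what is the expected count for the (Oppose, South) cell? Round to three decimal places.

57.339

Row total (Oppose) = 157; column total (South) = 210; grand total N = 575.
Expected count = (row total × column total) / N = 157 × 210 / 575 = 57.339.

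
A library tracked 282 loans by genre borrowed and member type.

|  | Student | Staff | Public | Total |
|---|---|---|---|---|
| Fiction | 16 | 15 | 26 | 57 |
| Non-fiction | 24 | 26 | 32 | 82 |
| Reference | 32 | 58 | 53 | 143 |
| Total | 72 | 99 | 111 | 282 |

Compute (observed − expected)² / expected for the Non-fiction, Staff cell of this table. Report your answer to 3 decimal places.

Row total (Non-fiction) = 82; column total (Staff) = 99; N = 282.
Expected count E = 82 × 99 / 282 = 28.7872.
Contribution = (O − E)²/E = (26 − 28.7872)² / 28.7872 = 0.270.

0.270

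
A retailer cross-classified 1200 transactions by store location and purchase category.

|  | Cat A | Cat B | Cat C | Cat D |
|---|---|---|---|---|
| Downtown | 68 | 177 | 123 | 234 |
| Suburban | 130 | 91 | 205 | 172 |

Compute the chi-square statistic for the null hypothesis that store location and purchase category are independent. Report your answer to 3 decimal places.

76.967

Row totals: 602, 598. Column totals: 198, 268, 328, 406. Grand total N = 1200.
Expected counts (row total × column total / N):
  Downtown, Cat A: 602×198/1200 = 99.3300
  Downtown, Cat B: 602×268/1200 = 134.4467
  Downtown, Cat C: 602×328/1200 = 164.5467
  Downtown, Cat D: 602×406/1200 = 203.6767
  Suburban, Cat A: 598×198/1200 = 98.6700
  Suburban, Cat B: 598×268/1200 = 133.5533
  Suburban, Cat C: 598×328/1200 = 163.4533
  Suburban, Cat D: 598×406/1200 = 202.3233
Contributions (O − E)²/E:
  (68 − 99.3300)²/99.3300 = 9.8819
  (177 − 134.4467)²/134.4467 = 13.4684
  (123 − 164.5467)²/164.5467 = 10.4902
  (234 − 203.6767)²/203.6767 = 4.5145
  (130 − 98.6700)²/98.6700 = 9.9480
  (91 − 133.5533)²/133.5533 = 13.5585
  (205 − 163.4533)²/163.4533 = 10.5604
  (172 − 202.3233)²/202.3233 = 4.5447
χ² = 9.8819 + 13.4684 + 10.4902 + 4.5145 + 9.9480 + 13.5585 + 10.5604 + 4.5447 = 76.967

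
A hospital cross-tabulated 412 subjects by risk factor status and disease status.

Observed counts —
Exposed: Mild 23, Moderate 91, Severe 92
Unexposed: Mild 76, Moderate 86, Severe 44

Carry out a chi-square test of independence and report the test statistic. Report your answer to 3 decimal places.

Row totals: 206, 206. Column totals: 99, 177, 136. Grand total N = 412.
Expected counts (row total × column total / N):
  Exposed, Mild: 206×99/412 = 49.5000
  Exposed, Moderate: 206×177/412 = 88.5000
  Exposed, Severe: 206×136/412 = 68.0000
  Unexposed, Mild: 206×99/412 = 49.5000
  Unexposed, Moderate: 206×177/412 = 88.5000
  Unexposed, Severe: 206×136/412 = 68.0000
Contributions (O − E)²/E:
  (23 − 49.5000)²/49.5000 = 14.1869
  (91 − 88.5000)²/88.5000 = 0.0706
  (92 − 68.0000)²/68.0000 = 8.4706
  (76 − 49.5000)²/49.5000 = 14.1869
  (86 − 88.5000)²/88.5000 = 0.0706
  (44 − 68.0000)²/68.0000 = 8.4706
χ² = 14.1869 + 0.0706 + 8.4706 + 14.1869 + 0.0706 + 8.4706 = 45.456

45.456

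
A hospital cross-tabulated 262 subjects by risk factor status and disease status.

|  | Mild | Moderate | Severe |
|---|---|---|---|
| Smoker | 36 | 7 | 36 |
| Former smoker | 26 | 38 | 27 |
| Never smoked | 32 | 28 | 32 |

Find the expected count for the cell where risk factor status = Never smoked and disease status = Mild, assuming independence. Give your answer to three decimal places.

33.008

Row total (Never smoked) = 92; column total (Mild) = 94; grand total N = 262.
Expected count = (row total × column total) / N = 92 × 94 / 262 = 33.008.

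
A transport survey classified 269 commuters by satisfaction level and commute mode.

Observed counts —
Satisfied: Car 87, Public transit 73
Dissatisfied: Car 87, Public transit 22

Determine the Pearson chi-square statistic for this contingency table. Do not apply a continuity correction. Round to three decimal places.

18.370

Row totals: 160, 109. Column totals: 174, 95. Grand total N = 269.
Expected counts (row total × column total / N):
  Satisfied, Car: 160×174/269 = 103.4944
  Satisfied, Public transit: 160×95/269 = 56.5056
  Dissatisfied, Car: 109×174/269 = 70.5056
  Dissatisfied, Public transit: 109×95/269 = 38.4944
Contributions (O − E)²/E:
  (87 − 103.4944)²/103.4944 = 2.6288
  (73 − 56.5056)²/56.5056 = 4.8148
  (87 − 70.5056)²/70.5056 = 3.8588
  (22 − 38.4944)²/38.4944 = 7.0677
χ² = 2.6288 + 4.8148 + 3.8588 + 7.0677 = 18.370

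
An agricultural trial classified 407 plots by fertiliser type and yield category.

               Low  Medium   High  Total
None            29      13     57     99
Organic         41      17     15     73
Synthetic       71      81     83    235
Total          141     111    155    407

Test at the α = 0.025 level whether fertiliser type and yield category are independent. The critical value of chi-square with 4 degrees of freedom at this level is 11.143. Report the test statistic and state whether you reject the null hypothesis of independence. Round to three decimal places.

Grand total N = 407.
Expected counts (row total × column total / N):
  None, Low: 99×141/407 = 34.2973
  None, Medium: 99×111/407 = 27.0000
  None, High: 99×155/407 = 37.7027
  Organic, Low: 73×141/407 = 25.2899
  Organic, Medium: 73×111/407 = 19.9091
  Organic, High: 73×155/407 = 27.8010
  Synthetic, Low: 235×141/407 = 81.4128
  Synthetic, Medium: 235×111/407 = 64.0909
  Synthetic, High: 235×155/407 = 89.4963
Contributions (O − E)²/E:
  (29 − 34.2973)²/34.2973 = 0.8182
  (13 − 27.0000)²/27.0000 = 7.2593
  (57 − 37.7027)²/37.7027 = 9.8769
  (41 − 25.2899)²/25.2899 = 9.7591
  (17 − 19.9091)²/19.9091 = 0.4251
  (15 − 27.8010)²/27.8010 = 5.8942
  (71 − 81.4128)²/81.4128 = 1.3318
  (81 − 64.0909)²/64.0909 = 4.4611
  (83 − 89.4963)²/89.4963 = 0.4715
χ² = 0.8182 + 7.2593 + 9.8769 + 9.7591 + 0.4251 + 5.8942 + 1.3318 + 4.4611 + 0.4715 = 40.297
df = (3−1)(3−1) = 4. Since 40.297 > 11.143, reject the null hypothesis of independence at α = 0.025.

40.297; reject H₀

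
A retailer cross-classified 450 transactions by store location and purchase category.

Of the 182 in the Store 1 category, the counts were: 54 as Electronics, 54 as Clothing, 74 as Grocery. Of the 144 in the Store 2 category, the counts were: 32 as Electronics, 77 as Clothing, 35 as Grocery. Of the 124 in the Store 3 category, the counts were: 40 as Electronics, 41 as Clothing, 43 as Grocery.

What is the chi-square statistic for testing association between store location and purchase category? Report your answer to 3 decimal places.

Row totals: 182, 144, 124. Column totals: 126, 172, 152. Grand total N = 450.
Expected counts (row total × column total / N):
  Store 1, Electronics: 182×126/450 = 50.9600
  Store 1, Clothing: 182×172/450 = 69.5644
  Store 1, Grocery: 182×152/450 = 61.4756
  Store 2, Electronics: 144×126/450 = 40.3200
  Store 2, Clothing: 144×172/450 = 55.0400
  Store 2, Grocery: 144×152/450 = 48.6400
  Store 3, Electronics: 124×126/450 = 34.7200
  Store 3, Clothing: 124×172/450 = 47.3956
  Store 3, Grocery: 124×152/450 = 41.8844
Contributions (O − E)²/E:
  (54 − 50.9600)²/50.9600 = 0.1814
  (54 − 69.5644)²/69.5644 = 3.4824
  (74 − 61.4756)²/61.4756 = 2.5516
  (32 − 40.3200)²/40.3200 = 1.7168
  (77 − 55.0400)²/55.0400 = 8.7617
  (35 − 48.6400)²/48.6400 = 3.8250
  (40 − 34.7200)²/34.7200 = 0.8029
  (41 − 47.3956)²/47.3956 = 0.8630
  (43 − 41.8844)²/41.8844 = 0.0297
χ² = 0.1814 + 3.4824 + 2.5516 + 1.7168 + 8.7617 + 3.8250 + 0.8029 + 0.8630 + 0.0297 = 22.215

22.215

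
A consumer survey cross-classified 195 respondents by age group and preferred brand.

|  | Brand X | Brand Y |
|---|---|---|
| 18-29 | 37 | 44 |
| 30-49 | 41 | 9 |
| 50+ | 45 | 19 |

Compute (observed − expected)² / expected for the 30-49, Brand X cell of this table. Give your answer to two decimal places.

2.84

Row total (30-49) = 50; column total (Brand X) = 123; N = 195.
Expected count E = 50 × 123 / 195 = 31.538.
Contribution = (O − E)²/E = (41 − 31.538)² / 31.538 = 2.84.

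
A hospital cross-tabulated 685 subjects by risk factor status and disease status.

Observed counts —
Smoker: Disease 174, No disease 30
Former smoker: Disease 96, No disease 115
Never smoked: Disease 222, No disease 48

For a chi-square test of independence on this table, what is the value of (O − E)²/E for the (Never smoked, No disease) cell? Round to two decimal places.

10.36

Row total (Never smoked) = 270; column total (No disease) = 193; N = 685.
Expected count E = 270 × 193 / 685 = 76.073.
Contribution = (O − E)²/E = (48 − 76.073)² / 76.073 = 10.36.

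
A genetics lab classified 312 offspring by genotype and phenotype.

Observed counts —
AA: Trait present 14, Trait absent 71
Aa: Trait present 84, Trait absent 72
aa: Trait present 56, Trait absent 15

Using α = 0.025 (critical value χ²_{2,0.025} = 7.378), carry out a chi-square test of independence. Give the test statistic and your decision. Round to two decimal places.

62.78; reject H₀

Row totals: 85, 156, 71. Column totals: 154, 158. Grand total N = 312.
Expected counts (row total × column total / N):
  AA, Trait present: 85×154/312 = 41.955
  AA, Trait absent: 85×158/312 = 43.045
  Aa, Trait present: 156×154/312 = 77.000
  Aa, Trait absent: 156×158/312 = 79.000
  aa, Trait present: 71×154/312 = 35.045
  aa, Trait absent: 71×158/312 = 35.955
Contributions (O − E)²/E:
  (14 − 41.955)²/41.955 = 18.6267
  (71 − 43.045)²/43.045 = 18.1550
  (84 − 77.000)²/77.000 = 0.6364
  (72 − 79.000)²/79.000 = 0.6203
  (56 − 35.045)²/35.045 = 12.5299
  (15 − 35.955)²/35.955 = 12.2128
χ² = 18.6267 + 18.1550 + 0.6364 + 0.6203 + 12.5299 + 12.2128 = 62.78
df = (3−1)(2−1) = 2. Since 62.78 > 7.378, reject the null hypothesis of independence at α = 0.025.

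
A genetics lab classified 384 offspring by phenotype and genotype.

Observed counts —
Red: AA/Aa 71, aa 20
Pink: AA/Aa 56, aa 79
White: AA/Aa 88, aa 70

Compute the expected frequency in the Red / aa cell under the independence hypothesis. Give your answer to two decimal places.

Row total (Red) = 91; column total (aa) = 169; grand total N = 384.
Expected count = (row total × column total) / N = 91 × 169 / 384 = 40.05.

40.05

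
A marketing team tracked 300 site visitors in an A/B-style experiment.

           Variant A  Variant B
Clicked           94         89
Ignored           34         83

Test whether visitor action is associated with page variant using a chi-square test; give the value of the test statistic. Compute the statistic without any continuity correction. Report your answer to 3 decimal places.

Row totals: 183, 117. Column totals: 128, 172. Grand total N = 300.
Expected counts (row total × column total / N):
  Clicked, Variant A: 183×128/300 = 78.0800
  Clicked, Variant B: 183×172/300 = 104.9200
  Ignored, Variant A: 117×128/300 = 49.9200
  Ignored, Variant B: 117×172/300 = 67.0800
Contributions (O − E)²/E:
  (94 − 78.0800)²/78.0800 = 3.2460
  (89 − 104.9200)²/104.9200 = 2.4156
  (34 − 49.9200)²/49.9200 = 5.0771
  (83 − 67.0800)²/67.0800 = 3.7783
χ² = 3.2460 + 2.4156 + 5.0771 + 3.7783 = 14.517

14.517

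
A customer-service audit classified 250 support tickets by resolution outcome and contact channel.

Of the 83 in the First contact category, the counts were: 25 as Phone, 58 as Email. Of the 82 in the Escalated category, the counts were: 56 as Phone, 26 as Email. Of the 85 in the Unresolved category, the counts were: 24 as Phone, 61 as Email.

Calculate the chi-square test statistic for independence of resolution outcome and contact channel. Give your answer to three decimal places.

Row totals: 83, 82, 85. Column totals: 105, 145. Grand total N = 250.
Expected counts (row total × column total / N):
  First contact, Phone: 83×105/250 = 34.8600
  First contact, Email: 83×145/250 = 48.1400
  Escalated, Phone: 82×105/250 = 34.4400
  Escalated, Email: 82×145/250 = 47.5600
  Unresolved, Phone: 85×105/250 = 35.7000
  Unresolved, Email: 85×145/250 = 49.3000
Contributions (O − E)²/E:
  (25 − 34.8600)²/34.8600 = 2.7889
  (58 − 48.1400)²/48.1400 = 2.0195
  (56 − 34.4400)²/34.4400 = 13.4969
  (26 − 47.5600)²/47.5600 = 9.7736
  (24 − 35.7000)²/35.7000 = 3.8345
  (61 − 49.3000)²/49.3000 = 2.7767
χ² = 2.7889 + 2.0195 + 13.4969 + 9.7736 + 3.8345 + 2.7767 = 34.690

34.690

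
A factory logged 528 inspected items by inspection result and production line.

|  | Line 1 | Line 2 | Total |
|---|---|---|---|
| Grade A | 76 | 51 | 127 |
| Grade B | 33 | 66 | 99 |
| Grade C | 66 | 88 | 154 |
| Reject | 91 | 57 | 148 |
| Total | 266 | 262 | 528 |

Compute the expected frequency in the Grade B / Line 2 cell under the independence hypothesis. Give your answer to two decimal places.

Row total (Grade B) = 99; column total (Line 2) = 262; grand total N = 528.
Expected count = (row total × column total) / N = 99 × 262 / 528 = 49.13.

49.13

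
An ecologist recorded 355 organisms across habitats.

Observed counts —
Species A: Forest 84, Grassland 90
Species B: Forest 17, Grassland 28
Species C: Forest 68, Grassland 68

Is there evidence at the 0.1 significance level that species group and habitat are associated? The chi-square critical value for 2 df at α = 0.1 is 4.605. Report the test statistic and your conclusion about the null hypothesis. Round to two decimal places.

2.09; fail to reject H₀

Row totals: 174, 45, 136. Column totals: 169, 186. Grand total N = 355.
Expected counts (row total × column total / N):
  Species A, Forest: 174×169/355 = 82.834
  Species A, Grassland: 174×186/355 = 91.166
  Species B, Forest: 45×169/355 = 21.423
  Species B, Grassland: 45×186/355 = 23.577
  Species C, Forest: 136×169/355 = 64.744
  Species C, Grassland: 136×186/355 = 71.256
Contributions (O − E)²/E:
  (84 − 82.834)²/82.834 = 0.0164
  (90 − 91.166)²/91.166 = 0.0149
  (17 − 21.423)²/21.423 = 0.9132
  (28 − 23.577)²/23.577 = 0.8297
  (68 − 64.744)²/64.744 = 0.1637
  (68 − 71.256)²/71.256 = 0.1488
χ² = 0.0164 + 0.0149 + 0.9132 + 0.8297 + 0.1637 + 0.1488 = 2.09
df = (3−1)(2−1) = 2. Since 2.09 < 4.605, fail to reject the null hypothesis of independence at α = 0.1.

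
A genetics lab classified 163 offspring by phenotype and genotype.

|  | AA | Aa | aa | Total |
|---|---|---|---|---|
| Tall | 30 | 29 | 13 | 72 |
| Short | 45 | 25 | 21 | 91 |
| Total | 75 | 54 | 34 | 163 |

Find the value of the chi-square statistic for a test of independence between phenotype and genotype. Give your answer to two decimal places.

3.00

Grand total N = 163.
Expected counts (row total × column total / N):
  Tall, AA: 72×75/163 = 33.129
  Tall, Aa: 72×54/163 = 23.853
  Tall, aa: 72×34/163 = 15.018
  Short, AA: 91×75/163 = 41.871
  Short, Aa: 91×54/163 = 30.147
  Short, aa: 91×34/163 = 18.982
Contributions (O − E)²/E:
  (30 − 33.129)²/33.129 = 0.2955
  (29 − 23.853)²/23.853 = 1.1106
  (13 − 15.018)²/15.018 = 0.2712
  (45 − 41.871)²/41.871 = 0.2338
  (25 − 30.147)²/30.147 = 0.8787
  (21 − 18.982)²/18.982 = 0.2145
χ² = 0.2955 + 1.1106 + 0.2712 + 0.2338 + 0.8787 + 0.2145 = 3.00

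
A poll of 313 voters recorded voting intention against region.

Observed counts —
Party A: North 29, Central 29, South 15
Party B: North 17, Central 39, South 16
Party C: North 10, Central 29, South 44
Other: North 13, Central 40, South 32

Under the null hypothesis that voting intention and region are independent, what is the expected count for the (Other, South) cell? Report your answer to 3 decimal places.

Row total (Other) = 85; column total (South) = 107; grand total N = 313.
Expected count = (row total × column total) / N = 85 × 107 / 313 = 29.058.

29.058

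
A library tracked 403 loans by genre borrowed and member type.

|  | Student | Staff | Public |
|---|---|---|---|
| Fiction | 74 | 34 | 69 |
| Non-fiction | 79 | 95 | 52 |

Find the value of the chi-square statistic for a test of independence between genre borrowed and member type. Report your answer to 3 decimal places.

Row totals: 177, 226. Column totals: 153, 129, 121. Grand total N = 403.
Expected counts (row total × column total / N):
  Fiction, Student: 177×153/403 = 67.1985
  Fiction, Staff: 177×129/403 = 56.6576
  Fiction, Public: 177×121/403 = 53.1439
  Non-fiction, Student: 226×153/403 = 85.8015
  Non-fiction, Staff: 226×129/403 = 72.3424
  Non-fiction, Public: 226×121/403 = 67.8561
Contributions (O − E)²/E:
  (74 − 67.1985)²/67.1985 = 0.6884
  (34 − 56.6576)²/56.6576 = 9.0609
  (69 − 53.1439)²/53.1439 = 4.7309
  (79 − 85.8015)²/85.8015 = 0.5392
  (95 − 72.3424)²/72.3424 = 7.0963
  (52 − 67.8561)²/67.8561 = 3.7051
χ² = 0.6884 + 9.0609 + 4.7309 + 0.5392 + 7.0963 + 3.7051 = 25.821

25.821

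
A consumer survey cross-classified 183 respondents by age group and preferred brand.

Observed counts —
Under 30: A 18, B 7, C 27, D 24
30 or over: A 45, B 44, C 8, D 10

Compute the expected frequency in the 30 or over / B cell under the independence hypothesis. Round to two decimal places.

Row total (30 or over) = 107; column total (B) = 51; grand total N = 183.
Expected count = (row total × column total) / N = 107 × 51 / 183 = 29.82.

29.82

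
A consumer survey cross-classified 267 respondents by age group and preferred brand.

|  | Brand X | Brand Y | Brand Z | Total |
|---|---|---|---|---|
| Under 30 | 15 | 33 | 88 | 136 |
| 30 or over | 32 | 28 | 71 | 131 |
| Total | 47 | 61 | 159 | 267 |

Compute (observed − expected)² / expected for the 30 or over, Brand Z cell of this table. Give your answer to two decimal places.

0.63

Row total (30 or over) = 131; column total (Brand Z) = 159; N = 267.
Expected count E = 131 × 159 / 267 = 78.011.
Contribution = (O − E)²/E = (71 − 78.011)² / 78.011 = 0.63.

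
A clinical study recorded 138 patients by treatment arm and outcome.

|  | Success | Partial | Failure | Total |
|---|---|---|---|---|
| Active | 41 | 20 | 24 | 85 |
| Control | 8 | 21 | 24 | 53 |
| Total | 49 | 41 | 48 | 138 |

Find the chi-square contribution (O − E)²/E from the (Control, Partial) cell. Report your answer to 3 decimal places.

1.753

Row total (Control) = 53; column total (Partial) = 41; N = 138.
Expected count E = 53 × 41 / 138 = 15.7464.
Contribution = (O − E)²/E = (21 − 15.7464)² / 15.7464 = 1.753.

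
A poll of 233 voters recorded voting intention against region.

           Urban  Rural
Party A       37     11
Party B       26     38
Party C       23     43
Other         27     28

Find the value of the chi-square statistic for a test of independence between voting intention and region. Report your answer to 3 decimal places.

Row totals: 48, 64, 66, 55. Column totals: 113, 120. Grand total N = 233.
Expected counts (row total × column total / N):
  Party A, Urban: 48×113/233 = 23.2790
  Party A, Rural: 48×120/233 = 24.7210
  Party B, Urban: 64×113/233 = 31.0386
  Party B, Rural: 64×120/233 = 32.9614
  Party C, Urban: 66×113/233 = 32.0086
  Party C, Rural: 66×120/233 = 33.9914
  Other, Urban: 55×113/233 = 26.6738
  Other, Rural: 55×120/233 = 28.3262
Contributions (O − E)²/E:
  (37 − 23.2790)²/23.2790 = 8.0874
  (11 − 24.7210)²/24.7210 = 7.6156
  (26 − 31.0386)²/31.0386 = 0.8179
  (38 − 32.9614)²/32.9614 = 0.7702
  (23 − 32.0086)²/32.0086 = 2.5354
  (43 − 33.9914)²/33.9914 = 2.3875
  (27 − 26.6738)²/26.6738 = 0.0040
  (28 − 28.3262)²/28.3262 = 0.0038
χ² = 8.0874 + 7.6156 + 0.8179 + 0.7702 + 2.5354 + 2.3875 + 0.0040 + 0.0038 = 22.222

22.222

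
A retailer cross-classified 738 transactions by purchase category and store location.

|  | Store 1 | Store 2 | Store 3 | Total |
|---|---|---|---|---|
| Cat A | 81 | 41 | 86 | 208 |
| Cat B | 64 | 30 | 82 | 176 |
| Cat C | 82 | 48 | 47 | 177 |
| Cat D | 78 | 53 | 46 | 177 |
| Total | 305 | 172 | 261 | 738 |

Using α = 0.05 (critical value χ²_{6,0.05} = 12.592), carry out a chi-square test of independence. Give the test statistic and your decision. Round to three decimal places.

Grand total N = 738.
Expected counts (row total × column total / N):
  Cat A, Store 1: 208×305/738 = 85.9621
  Cat A, Store 2: 208×172/738 = 48.4770
  Cat A, Store 3: 208×261/738 = 73.5610
  Cat B, Store 1: 176×305/738 = 72.7371
  Cat B, Store 2: 176×172/738 = 41.0190
  Cat B, Store 3: 176×261/738 = 62.2439
  Cat C, Store 1: 177×305/738 = 73.1504
  Cat C, Store 2: 177×172/738 = 41.2520
  Cat C, Store 3: 177×261/738 = 62.5976
  Cat D, Store 1: 177×305/738 = 73.1504
  Cat D, Store 2: 177×172/738 = 41.2520
  Cat D, Store 3: 177×261/738 = 62.5976
Contributions (O − E)²/E:
  (81 − 85.9621)²/85.9621 = 0.2864
  (41 − 48.4770)²/48.4770 = 1.1532
  (86 − 73.5610)²/73.5610 = 2.1034
  (64 − 72.7371)²/72.7371 = 1.0495
  (30 − 41.0190)²/41.0190 = 2.9601
  (82 − 62.2439)²/62.2439 = 6.2706
  (82 − 73.1504)²/73.1504 = 1.0706
  (48 − 41.2520)²/41.2520 = 1.1038
  (47 − 62.5976)²/62.5976 = 3.8865
  (78 − 73.1504)²/73.1504 = 0.3215
  (53 − 41.2520)²/41.2520 = 3.3457
  (46 − 62.5976)²/62.5976 = 4.4008
χ² = 0.2864 + 1.1532 + 2.1034 + 1.0495 + 2.9601 + 6.2706 + 1.0706 + 1.1038 + 3.8865 + 0.3215 + 3.3457 + 4.4008 = 27.952
df = (4−1)(3−1) = 6. Since 27.952 > 12.592, reject the null hypothesis of independence at α = 0.05.

27.952; reject H₀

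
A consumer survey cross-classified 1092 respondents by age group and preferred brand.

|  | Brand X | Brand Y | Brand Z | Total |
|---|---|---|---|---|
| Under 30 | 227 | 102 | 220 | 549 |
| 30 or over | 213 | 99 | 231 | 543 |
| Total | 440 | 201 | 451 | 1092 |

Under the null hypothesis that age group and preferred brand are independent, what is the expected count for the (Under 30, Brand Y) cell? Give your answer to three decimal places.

Row total (Under 30) = 549; column total (Brand Y) = 201; grand total N = 1092.
Expected count = (row total × column total) / N = 549 × 201 / 1092 = 101.052.

101.052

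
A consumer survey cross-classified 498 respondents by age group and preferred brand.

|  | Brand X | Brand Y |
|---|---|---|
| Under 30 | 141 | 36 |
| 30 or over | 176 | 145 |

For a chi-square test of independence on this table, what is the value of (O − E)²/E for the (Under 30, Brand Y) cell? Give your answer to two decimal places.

12.48

Row total (Under 30) = 177; column total (Brand Y) = 181; N = 498.
Expected count E = 177 × 181 / 498 = 64.331.
Contribution = (O − E)²/E = (36 − 64.331)² / 64.331 = 12.48.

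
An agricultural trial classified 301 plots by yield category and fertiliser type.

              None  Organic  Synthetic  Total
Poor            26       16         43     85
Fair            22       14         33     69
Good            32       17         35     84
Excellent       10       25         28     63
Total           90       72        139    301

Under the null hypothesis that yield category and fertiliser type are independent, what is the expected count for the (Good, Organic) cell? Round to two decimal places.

20.09

Row total (Good) = 84; column total (Organic) = 72; grand total N = 301.
Expected count = (row total × column total) / N = 84 × 72 / 301 = 20.09.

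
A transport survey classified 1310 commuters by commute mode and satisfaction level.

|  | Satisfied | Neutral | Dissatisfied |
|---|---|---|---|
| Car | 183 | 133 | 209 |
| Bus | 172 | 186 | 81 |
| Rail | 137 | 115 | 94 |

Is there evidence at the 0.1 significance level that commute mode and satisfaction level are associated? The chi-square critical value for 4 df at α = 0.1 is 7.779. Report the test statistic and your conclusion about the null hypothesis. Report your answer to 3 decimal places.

60.600; reject H₀

Row totals: 525, 439, 346. Column totals: 492, 434, 384. Grand total N = 1310.
Expected counts (row total × column total / N):
  Car, Satisfied: 525×492/1310 = 197.1756
  Car, Neutral: 525×434/1310 = 173.9313
  Car, Dissatisfied: 525×384/1310 = 153.8931
  Bus, Satisfied: 439×492/1310 = 164.8763
  Bus, Neutral: 439×434/1310 = 145.4397
  Bus, Dissatisfied: 439×384/1310 = 128.6840
  Rail, Satisfied: 346×492/1310 = 129.9481
  Rail, Neutral: 346×434/1310 = 114.6290
  Rail, Dissatisfied: 346×384/1310 = 101.4229
Contributions (O − E)²/E:
  (183 − 197.1756)²/197.1756 = 1.0191
  (133 − 173.9313)²/173.9313 = 9.6324
  (209 − 153.8931)²/153.8931 = 19.7330
  (172 − 164.8763)²/164.8763 = 0.3078
  (186 − 145.4397)²/145.4397 = 11.3115
  (81 − 128.6840)²/128.6840 = 17.6694
  (137 − 129.9481)²/129.9481 = 0.3827
  (115 − 114.6290)²/114.6290 = 0.0012
  (94 − 101.4229)²/101.4229 = 0.5433
χ² = 1.0191 + 9.6324 + 19.7330 + 0.3078 + 11.3115 + 17.6694 + 0.3827 + 0.0012 + 0.5433 = 60.600
df = (3−1)(3−1) = 4. Since 60.600 > 7.779, reject the null hypothesis of independence at α = 0.1.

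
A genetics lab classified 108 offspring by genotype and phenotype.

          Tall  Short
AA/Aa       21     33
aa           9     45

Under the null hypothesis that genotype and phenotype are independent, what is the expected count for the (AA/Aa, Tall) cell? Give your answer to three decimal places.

Row total (AA/Aa) = 54; column total (Tall) = 30; grand total N = 108.
Expected count = (row total × column total) / N = 54 × 30 / 108 = 15.000.

15.000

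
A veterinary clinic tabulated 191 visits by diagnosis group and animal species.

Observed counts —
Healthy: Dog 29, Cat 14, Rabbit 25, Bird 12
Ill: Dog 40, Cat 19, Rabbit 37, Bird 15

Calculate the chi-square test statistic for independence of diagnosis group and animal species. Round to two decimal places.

Row totals: 80, 111. Column totals: 69, 33, 62, 27. Grand total N = 191.
Expected counts (row total × column total / N):
  Healthy, Dog: 80×69/191 = 28.901
  Healthy, Cat: 80×33/191 = 13.822
  Healthy, Rabbit: 80×62/191 = 25.969
  Healthy, Bird: 80×27/191 = 11.309
  Ill, Dog: 111×69/191 = 40.099
  Ill, Cat: 111×33/191 = 19.178
  Ill, Rabbit: 111×62/191 = 36.031
  Ill, Bird: 111×27/191 = 15.691
Contributions (O − E)²/E:
  (29 − 28.901)²/28.901 = 0.0003
  (14 − 13.822)²/13.822 = 0.0023
  (25 − 25.969)²/25.969 = 0.0362
  (12 − 11.309)²/11.309 = 0.0422
  (40 − 40.099)²/40.099 = 0.0002
  (19 − 19.178)²/19.178 = 0.0017
  (37 − 36.031)²/36.031 = 0.0261
  (15 − 15.691)²/15.691 = 0.0304
χ² = 0.0003 + 0.0023 + 0.0362 + 0.0422 + 0.0002 + 0.0017 + 0.0261 + 0.0304 = 0.14

0.14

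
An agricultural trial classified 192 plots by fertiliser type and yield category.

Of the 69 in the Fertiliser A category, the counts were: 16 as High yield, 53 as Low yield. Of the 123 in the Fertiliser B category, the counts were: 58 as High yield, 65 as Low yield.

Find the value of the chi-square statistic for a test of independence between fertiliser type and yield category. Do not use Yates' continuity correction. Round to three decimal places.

10.719

Row totals: 69, 123. Column totals: 74, 118. Grand total N = 192.
Expected counts (row total × column total / N):
  Fertiliser A, High yield: 69×74/192 = 26.59375
  Fertiliser A, Low yield: 69×118/192 = 42.40625
  Fertiliser B, High yield: 123×74/192 = 47.40625
  Fertiliser B, Low yield: 123×118/192 = 75.59375
Contributions (O − E)²/E:
  (16 − 26.59375)²/26.59375 = 4.2201
  (53 − 42.40625)²/42.40625 = 2.6465
  (58 − 47.40625)²/47.40625 = 2.3674
  (65 − 75.59375)²/75.59375 = 1.4846
χ² = 4.2201 + 2.6465 + 2.3674 + 1.4846 = 10.719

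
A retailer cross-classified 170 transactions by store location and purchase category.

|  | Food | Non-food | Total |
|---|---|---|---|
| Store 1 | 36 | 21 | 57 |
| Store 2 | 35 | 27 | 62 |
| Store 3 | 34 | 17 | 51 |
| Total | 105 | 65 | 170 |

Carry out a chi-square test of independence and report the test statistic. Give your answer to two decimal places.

Grand total N = 170.
Expected counts (row total × column total / N):
  Store 1, Food: 57×105/170 = 35.206
  Store 1, Non-food: 57×65/170 = 21.794
  Store 2, Food: 62×105/170 = 38.294
  Store 2, Non-food: 62×65/170 = 23.706
  Store 3, Food: 51×105/170 = 31.500
  Store 3, Non-food: 51×65/170 = 19.500
Contributions (O − E)²/E:
  (36 − 35.206)²/35.206 = 0.0179
  (21 − 21.794)²/21.794 = 0.0289
  (35 − 38.294)²/38.294 = 0.2833
  (27 − 23.706)²/23.706 = 0.4577
  (34 − 31.500)²/31.500 = 0.1984
  (17 − 19.500)²/19.500 = 0.3205
χ² = 0.0179 + 0.0289 + 0.2833 + 0.4577 + 0.1984 + 0.3205 = 1.31

1.31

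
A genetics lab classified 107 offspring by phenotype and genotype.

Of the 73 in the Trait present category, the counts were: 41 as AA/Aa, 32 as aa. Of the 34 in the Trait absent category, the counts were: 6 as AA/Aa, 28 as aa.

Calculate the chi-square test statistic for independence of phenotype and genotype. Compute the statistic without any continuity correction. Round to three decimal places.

13.972

Row totals: 73, 34. Column totals: 47, 60. Grand total N = 107.
Expected counts (row total × column total / N):
  Trait present, AA/Aa: 73×47/107 = 32.06542
  Trait present, aa: 73×60/107 = 40.93458
  Trait absent, AA/Aa: 34×47/107 = 14.93458
  Trait absent, aa: 34×60/107 = 19.06542
Contributions (O − E)²/E:
  (41 − 32.06542)²/32.06542 = 2.4895
  (32 − 40.93458)²/40.93458 = 1.9501
  (6 − 14.93458)²/14.93458 = 5.3451
  (28 − 19.06542)²/19.06542 = 4.1870
χ² = 2.4895 + 1.9501 + 5.3451 + 4.1870 = 13.972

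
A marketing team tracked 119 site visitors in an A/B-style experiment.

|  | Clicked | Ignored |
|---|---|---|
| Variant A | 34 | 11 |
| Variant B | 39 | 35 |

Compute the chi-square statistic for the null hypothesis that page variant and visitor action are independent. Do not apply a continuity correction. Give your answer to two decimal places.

6.16

Row totals: 45, 74. Column totals: 73, 46. Grand total N = 119.
Expected counts (row total × column total / N):
  Variant A, Clicked: 45×73/119 = 27.605
  Variant A, Ignored: 45×46/119 = 17.395
  Variant B, Clicked: 74×73/119 = 45.395
  Variant B, Ignored: 74×46/119 = 28.605
Contributions (O − E)²/E:
  (34 − 27.605)²/27.605 = 1.4815
  (11 − 17.395)²/17.395 = 2.3510
  (39 − 45.395)²/45.395 = 0.9009
  (35 − 28.605)²/28.605 = 1.4297
χ² = 1.4815 + 2.3510 + 0.9009 + 1.4297 = 6.16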